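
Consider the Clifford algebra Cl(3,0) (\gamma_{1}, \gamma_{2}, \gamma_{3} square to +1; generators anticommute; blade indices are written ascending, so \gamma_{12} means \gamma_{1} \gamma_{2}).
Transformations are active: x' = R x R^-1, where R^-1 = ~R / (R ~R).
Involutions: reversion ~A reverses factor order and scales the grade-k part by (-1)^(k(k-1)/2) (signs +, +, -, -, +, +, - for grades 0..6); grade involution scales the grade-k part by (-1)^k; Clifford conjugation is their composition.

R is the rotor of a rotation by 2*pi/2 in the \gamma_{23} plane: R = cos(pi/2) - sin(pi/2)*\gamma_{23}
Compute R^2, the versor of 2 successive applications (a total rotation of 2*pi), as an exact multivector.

The rotor phase is half the rotation angle and phases add under composition, so 2 steps in the \gamma_{23} plane accumulate phase 2*(pi/2) = \pi: R^2 = cos(\pi) - sin(\pi)*\gamma_{23}.
cos(\pi) = -1 and sin(\pi) = 0, so R^2 = -1. The total rotation 2*pi is 1 full turn, so every vector returns to itself, yet the rotor is -1, on the OTHER sheet of the double cover (an odd number of 2*pi turns).
Answer: -1


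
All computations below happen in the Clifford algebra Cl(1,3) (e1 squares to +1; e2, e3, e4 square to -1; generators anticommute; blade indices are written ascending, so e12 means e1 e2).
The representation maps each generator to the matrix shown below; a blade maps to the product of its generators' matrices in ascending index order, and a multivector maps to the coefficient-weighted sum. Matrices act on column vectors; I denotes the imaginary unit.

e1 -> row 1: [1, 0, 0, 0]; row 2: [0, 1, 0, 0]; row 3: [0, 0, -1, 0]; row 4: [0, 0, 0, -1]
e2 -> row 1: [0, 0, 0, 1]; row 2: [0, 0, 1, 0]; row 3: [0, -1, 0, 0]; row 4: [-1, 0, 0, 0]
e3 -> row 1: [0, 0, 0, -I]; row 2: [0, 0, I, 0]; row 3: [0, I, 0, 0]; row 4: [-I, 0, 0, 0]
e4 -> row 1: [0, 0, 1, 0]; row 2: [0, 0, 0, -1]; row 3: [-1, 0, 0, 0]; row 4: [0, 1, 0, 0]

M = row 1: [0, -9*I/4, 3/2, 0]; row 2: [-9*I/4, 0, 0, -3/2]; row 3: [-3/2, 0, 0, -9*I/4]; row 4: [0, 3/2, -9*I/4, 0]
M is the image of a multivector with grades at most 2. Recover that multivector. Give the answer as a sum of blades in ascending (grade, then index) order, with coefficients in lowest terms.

Method: the blade images are trace-orthogonal — tr(rho(e_A) rho(e_B)^-1) = 4 if A = B and 0 otherwise — and rho(e_A)^-1 = (e_A)^2 * rho(e_A) with (e_A)^2 = +1 or -1, so the coefficient of e_A in the preimage is (e_A)^2 * tr(M rho(e_A))/4.
Nonzero projections over blades of grade <= 2: e4: (e4)^2 = -1, tr(M rho(e4)) = -6, coefficient 3/2; e34: (e34)^2 = -1, tr(M rho(e34)) = -9, coefficient 9/4. Every other blade of grade <= 2 projects to 0.
Answer: 3/2*e4 + 9/4*e34


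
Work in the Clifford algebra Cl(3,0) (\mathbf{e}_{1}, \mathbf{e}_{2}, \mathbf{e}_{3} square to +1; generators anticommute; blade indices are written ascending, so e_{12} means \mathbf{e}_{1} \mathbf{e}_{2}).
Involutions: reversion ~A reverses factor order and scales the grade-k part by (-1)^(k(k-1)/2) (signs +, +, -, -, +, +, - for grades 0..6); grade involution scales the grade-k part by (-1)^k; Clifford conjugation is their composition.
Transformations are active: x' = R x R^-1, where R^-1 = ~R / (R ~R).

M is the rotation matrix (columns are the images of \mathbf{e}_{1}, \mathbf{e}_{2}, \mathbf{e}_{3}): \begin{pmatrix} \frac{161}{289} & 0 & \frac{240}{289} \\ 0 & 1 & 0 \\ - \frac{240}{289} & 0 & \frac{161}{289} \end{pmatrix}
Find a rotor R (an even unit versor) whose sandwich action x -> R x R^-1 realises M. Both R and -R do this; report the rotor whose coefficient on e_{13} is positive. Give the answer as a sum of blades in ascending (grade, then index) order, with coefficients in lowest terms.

Method: write R = a + b12*e_{12} + b13*e_{13} + b23*e_{23} with a^2 + b12^2 + b13^2 + b23^2 = 1 (so R^-1 = ~R). Expanding the columns R e_j ~R gives tr M = 4a^2 - 1 and, from the antisymmetric part, M21 - M12 = -4a*b12, M13 - M31 = 4a*b13, M32 - M23 = -4a*b23.
Here tr M = \frac{611}{289}, so a^2 = (1 + tr M)/4 = \frac{225}{289} and a = ±\frac{15}{17}. Taking a = \frac{15}{17}: M21 - M12 = 0, M13 - M31 = \frac{480}{289}, M32 - M23 = 0, giving b12 = 0, b13 = \frac{8}{17}, b23 = 0, i.e. R = \frac{15}{17} + \frac{8}{17} e_{13}.
Its e_{13} coefficient is already positive.
Answer: \frac{15}{17} + \frac{8}{17} e_{13}. Sheet selection: the two-to-one cover makes ±R indistinguishable at the matrix level (trace \frac{611}{289}), so uniqueness comes from the required sign on e_{13}.


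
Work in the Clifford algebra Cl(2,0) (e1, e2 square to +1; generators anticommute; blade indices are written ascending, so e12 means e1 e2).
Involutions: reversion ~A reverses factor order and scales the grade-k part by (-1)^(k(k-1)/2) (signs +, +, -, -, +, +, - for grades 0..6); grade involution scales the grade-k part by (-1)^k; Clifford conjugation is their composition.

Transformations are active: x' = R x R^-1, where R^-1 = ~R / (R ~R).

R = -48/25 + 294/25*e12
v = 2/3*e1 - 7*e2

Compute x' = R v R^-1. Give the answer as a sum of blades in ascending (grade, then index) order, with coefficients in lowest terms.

~R = -48/25 - 294/25*e12, and R ~R = 17748/125, so R^-1 = ~R / (17748/125).
R v = -418/5*e1 + 28/5*e2
Answer: 786/493*e1 + 10129/1479*e2


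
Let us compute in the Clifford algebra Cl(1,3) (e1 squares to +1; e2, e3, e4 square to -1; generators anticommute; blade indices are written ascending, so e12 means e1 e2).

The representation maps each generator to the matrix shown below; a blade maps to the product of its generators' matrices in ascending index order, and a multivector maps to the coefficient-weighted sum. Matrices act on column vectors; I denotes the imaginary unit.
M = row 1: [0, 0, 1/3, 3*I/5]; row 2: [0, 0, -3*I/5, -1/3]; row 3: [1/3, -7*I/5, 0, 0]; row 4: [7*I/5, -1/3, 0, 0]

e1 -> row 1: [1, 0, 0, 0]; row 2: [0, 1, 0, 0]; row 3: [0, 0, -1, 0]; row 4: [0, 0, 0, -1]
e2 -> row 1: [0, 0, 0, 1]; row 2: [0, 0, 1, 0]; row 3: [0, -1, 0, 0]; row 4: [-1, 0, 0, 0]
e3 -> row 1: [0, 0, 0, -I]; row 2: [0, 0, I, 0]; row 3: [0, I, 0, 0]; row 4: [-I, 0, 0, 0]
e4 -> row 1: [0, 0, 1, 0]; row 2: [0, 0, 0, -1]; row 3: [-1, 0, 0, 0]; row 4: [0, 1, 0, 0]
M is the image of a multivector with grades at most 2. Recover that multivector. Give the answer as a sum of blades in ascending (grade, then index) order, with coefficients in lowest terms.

Method: the blade images are trace-orthogonal — tr(rho(e_A) rho(e_B)^-1) = 4 if A = B and 0 otherwise — and rho(e_A)^-1 = (e_A)^2 * rho(e_A) with (e_A)^2 = +1 or -1, so the coefficient of e_A in the preimage is (e_A)^2 * tr(M rho(e_A))/4.
Nonzero projections over blades of grade <= 2: e3: (e3)^2 = -1, tr(M rho(e3)) = 4, coefficient -1; e13: (e13)^2 = +1, tr(M rho(e13)) = 8/5, coefficient 2/5; e14: (e14)^2 = +1, tr(M rho(e14)) = 4/3, coefficient 1/3. Every other blade of grade <= 2 projects to 0.
Answer: -e3 + 2/5*e13 + 1/3*e14


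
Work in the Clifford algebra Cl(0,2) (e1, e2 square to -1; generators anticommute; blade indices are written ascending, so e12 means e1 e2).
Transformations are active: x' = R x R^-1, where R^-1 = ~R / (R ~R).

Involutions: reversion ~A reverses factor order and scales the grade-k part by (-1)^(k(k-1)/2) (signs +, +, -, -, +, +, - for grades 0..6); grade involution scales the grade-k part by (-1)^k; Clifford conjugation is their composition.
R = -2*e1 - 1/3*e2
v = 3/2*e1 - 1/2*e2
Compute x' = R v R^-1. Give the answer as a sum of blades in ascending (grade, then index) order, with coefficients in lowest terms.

~R = -2*e1 - 1/3*e2, and R ~R = -37/9, so R^-1 = ~R / (-37/9).
R v = 17/6 + 3/2*e12
Answer: 93/74*e1 + 71/74*e2


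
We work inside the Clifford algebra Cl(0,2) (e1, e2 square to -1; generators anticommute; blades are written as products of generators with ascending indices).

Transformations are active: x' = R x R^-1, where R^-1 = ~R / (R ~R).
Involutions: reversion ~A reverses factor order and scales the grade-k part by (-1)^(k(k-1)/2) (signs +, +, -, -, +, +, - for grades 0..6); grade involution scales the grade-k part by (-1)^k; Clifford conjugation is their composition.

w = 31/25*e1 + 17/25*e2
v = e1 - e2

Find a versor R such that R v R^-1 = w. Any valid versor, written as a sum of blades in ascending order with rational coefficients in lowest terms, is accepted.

Why this works: both vectors square to -2, so q(v) = q(w) and R = v + w = 56/25*e1 - 8/25*e2 carries v to w — its own direction survives, the complement (v - w)/2 flips.
Answer: 56/25*e1 - 8/25*e2


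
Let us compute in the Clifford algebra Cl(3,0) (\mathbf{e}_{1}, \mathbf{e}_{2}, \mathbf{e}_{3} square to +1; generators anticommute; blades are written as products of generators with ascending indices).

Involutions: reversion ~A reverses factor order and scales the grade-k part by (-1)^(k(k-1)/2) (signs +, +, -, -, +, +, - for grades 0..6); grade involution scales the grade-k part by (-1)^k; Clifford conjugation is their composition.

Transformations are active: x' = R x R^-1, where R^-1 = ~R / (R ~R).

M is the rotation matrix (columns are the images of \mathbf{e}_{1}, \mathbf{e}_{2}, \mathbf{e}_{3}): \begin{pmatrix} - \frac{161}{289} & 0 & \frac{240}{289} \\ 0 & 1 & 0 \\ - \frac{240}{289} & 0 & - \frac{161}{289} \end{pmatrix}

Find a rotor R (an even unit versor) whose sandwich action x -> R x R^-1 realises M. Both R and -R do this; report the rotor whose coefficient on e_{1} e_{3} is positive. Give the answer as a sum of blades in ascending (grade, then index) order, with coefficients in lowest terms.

Method: write R = a + b12*e_{1} e_{2} + b13*e_{1} e_{3} + b23*e_{2} e_{3} with a^2 + b12^2 + b13^2 + b23^2 = 1 (so R^-1 = ~R). Expanding the columns R e_j ~R gives tr M = 4a^2 - 1 and, from the antisymmetric part, M21 - M12 = -4a*b12, M13 - M31 = 4a*b13, M32 - M23 = -4a*b23.
Here tr M = -\frac{33}{289}, so a^2 = (1 + tr M)/4 = \frac{64}{289} and a = ±\frac{8}{17}. Taking a = \frac{8}{17}: M21 - M12 = 0, M13 - M31 = \frac{480}{289}, M32 - M23 = 0, giving b12 = 0, b13 = \frac{15}{17}, b23 = 0, i.e. R = \frac{8}{17} + \frac{15}{17} e_{1} e_{3}.
Its e_{1} e_{3} coefficient is already positive.
Answer: \frac{8}{17} + \frac{15}{17} e_{1} e_{3}. Why the constraint matters: R and -R act identically through the sandwich — M has trace -\frac{33}{289} either way — so only the sign condition on e_{1} e_{3} picks one of the two preimages.


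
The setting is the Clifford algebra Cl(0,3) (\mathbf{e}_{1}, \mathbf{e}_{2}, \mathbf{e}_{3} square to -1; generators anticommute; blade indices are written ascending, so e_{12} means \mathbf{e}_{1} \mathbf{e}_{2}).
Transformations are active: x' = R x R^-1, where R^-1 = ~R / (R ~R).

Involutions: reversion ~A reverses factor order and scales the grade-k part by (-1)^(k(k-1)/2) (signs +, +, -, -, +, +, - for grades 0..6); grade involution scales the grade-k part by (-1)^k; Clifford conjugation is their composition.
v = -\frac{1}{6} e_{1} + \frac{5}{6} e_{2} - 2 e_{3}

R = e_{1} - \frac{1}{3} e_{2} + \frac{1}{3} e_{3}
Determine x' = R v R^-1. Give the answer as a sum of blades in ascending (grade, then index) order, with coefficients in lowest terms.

~R = e_{1} - \frac{1}{3} e_{2} + \frac{1}{3} e_{3}, and R ~R = -\frac{11}{9}, so R^-1 = ~R / (-\frac{11}{9}).
R v = \frac{10}{9} + \frac{7}{9} e_{12} - \frac{35}{18} e_{13} + \frac{7}{18} e_{23}
Answer: -\frac{109}{66} e_{1} - \frac{5}{22} e_{2} + \frac{46}{33} e_{3}


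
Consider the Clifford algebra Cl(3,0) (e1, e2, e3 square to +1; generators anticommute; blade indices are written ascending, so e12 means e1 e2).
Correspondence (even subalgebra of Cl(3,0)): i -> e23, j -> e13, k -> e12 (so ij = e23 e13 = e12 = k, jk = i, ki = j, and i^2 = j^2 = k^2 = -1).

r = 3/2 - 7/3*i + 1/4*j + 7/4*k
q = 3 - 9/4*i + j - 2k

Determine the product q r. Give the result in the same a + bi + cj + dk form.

In blades: q = 3 - 2*e12 + e13 - 9/4*e23, r = 3/2 + 7/4*e12 + 1/4*e13 - 7/3*e23.
Distribute q over r term by term (generator squares from the signature, products reordered to ascending indices): (3)*r = 9/2 + 21/4*e12 + 3/4*e13 - 7*e23; (-2*e12)*r = 7/2 - 3*e12 + 14/3*e13 + 1/2*e23; (e13)*r = -1/4 + 7/3*e12 + 3/2*e13 + 7/4*e23; (-9/4*e23)*r = -21/4 - 9/16*e12 + 63/16*e13 - 27/8*e23.
Sum: 5/2 + 193/48*e12 + 521/48*e13 - 65/8*e23; translating back through the correspondence:
Answer: 5/2 - 65/8*i + 521/48*j + 193/48*k


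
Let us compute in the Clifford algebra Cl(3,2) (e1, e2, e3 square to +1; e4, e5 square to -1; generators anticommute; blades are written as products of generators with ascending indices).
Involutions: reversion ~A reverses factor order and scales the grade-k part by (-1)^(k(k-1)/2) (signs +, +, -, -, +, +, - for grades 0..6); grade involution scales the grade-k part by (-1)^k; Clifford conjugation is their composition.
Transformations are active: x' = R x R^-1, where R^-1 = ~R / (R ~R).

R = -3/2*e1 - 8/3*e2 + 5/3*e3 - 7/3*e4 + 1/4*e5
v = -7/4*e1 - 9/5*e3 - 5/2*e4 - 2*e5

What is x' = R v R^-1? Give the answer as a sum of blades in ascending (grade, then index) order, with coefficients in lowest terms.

~R = -3/2*e1 - 8/3*e2 + 5/3*e3 - 7/3*e4 + 1/4*e5, and R ~R = 955/144, so R^-1 = ~R / (955/144).
R v = -137/24 - 14/3*e1 e2 + 337/60*e1 e3 - 1/3*e1 e4 + 55/16*e1 e5 + 24/5*e2 e3 + 20/3*e2 e4 + 16/3*e2 e5 - 251/30*e3 e4 - 173/60*e3 e5 + 127/24*e4 e5
Answer: 16549/3820*e1 + 4384/955*e2 - 1021/955*e3 + 12447/1910*e4 + 1499/955*e5


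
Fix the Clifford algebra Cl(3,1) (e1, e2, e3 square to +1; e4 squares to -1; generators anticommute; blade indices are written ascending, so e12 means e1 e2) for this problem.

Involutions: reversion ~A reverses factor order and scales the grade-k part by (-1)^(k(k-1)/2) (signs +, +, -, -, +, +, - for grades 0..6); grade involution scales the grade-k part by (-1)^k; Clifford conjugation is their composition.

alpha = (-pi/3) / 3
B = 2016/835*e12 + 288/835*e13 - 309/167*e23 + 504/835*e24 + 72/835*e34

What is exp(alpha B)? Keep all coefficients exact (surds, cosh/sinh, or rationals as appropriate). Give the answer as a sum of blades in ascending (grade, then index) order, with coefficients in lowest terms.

B^2 term by term: the squares give (2016/835)^2*(e12)^2 + (288/835)^2*(e13)^2 + (-309/167)^2*(e23)^2 + (504/835)^2*(e24)^2 + (72/835)^2*(e34)^2 = 4064256/697225*(-1) + 82944/697225*(-1) + 95481/27889*(-1) + 254016/697225*(+1) + 5184/697225*(+1) = -9 (each basis 2-blade squares to minus the product of its generators' squares); cross terms between blades sharing an index anticommute and cancel; the commuting (index-disjoint) pairs give grade-4 terms 2*c*c'*(blade product), which cancel blade by blade — e1234: 290304/697225 - 290304/697225 = 0 — confirming B is simple. So B^2 = -9.
B^2 = -9 — circular case — the even/odd split gives cos and sin: l = 3, alpha*l = -pi/3, so exp(alpha B) = cos(-pi/3) + (sin(-pi/3)/3)*B = 1/2 + (-sqrt(3)/6)*B.
Answer: 1/2 - 336*sqrt(3)/835*e12 - 48*sqrt(3)/835*e13 + 103*sqrt(3)/334*e23 - 84*sqrt(3)/835*e24 - 12*sqrt(3)/835*e34


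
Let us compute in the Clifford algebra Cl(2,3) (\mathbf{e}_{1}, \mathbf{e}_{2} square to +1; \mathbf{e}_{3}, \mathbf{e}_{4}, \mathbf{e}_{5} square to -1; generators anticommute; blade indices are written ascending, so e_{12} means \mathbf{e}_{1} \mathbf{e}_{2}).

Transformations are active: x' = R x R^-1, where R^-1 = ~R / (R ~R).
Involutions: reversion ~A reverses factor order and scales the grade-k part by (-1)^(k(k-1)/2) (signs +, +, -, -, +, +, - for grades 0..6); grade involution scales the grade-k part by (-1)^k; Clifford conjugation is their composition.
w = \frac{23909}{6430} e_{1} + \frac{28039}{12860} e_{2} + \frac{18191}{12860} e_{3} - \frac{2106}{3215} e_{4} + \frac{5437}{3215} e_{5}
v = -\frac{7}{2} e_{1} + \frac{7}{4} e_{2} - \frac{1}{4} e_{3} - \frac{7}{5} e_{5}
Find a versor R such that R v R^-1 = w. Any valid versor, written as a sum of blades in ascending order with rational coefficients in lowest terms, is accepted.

Why this works: both vectors square to \frac{1329}{100}, so q(v) = q(w) and R = v + w = \frac{702}{3215} e_{1} + \frac{12636}{3215} e_{2} + \frac{3744}{3215} e_{3} - \frac{2106}{3215} e_{4} + \frac{936}{3215} e_{5} carries v to w — its own direction survives, the complement (v - w)/2 flips.
Answer: \frac{702}{3215} e_{1} + \frac{12636}{3215} e_{2} + \frac{3744}{3215} e_{3} - \frac{2106}{3215} e_{4} + \frac{936}{3215} e_{5}


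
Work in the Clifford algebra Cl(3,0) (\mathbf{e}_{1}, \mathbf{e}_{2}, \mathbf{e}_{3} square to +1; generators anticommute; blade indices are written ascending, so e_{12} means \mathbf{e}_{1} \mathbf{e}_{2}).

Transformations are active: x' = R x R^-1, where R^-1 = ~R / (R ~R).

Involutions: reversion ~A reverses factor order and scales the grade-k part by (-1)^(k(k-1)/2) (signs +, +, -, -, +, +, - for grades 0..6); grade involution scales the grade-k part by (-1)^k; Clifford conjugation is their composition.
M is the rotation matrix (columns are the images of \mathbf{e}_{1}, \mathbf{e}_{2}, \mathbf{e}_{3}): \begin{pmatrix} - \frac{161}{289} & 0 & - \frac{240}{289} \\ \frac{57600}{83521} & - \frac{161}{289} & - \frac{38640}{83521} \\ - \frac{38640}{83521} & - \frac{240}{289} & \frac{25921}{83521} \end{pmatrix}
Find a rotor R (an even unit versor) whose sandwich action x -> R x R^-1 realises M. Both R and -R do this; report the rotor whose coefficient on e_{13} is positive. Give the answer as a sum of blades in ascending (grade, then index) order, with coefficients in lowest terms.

Method: write R = a + b12*e_{12} + b13*e_{13} + b23*e_{23} with a^2 + b12^2 + b13^2 + b23^2 = 1 (so R^-1 = ~R). Expanding the columns R e_j ~R gives tr M = 4a^2 - 1 and, from the antisymmetric part, M21 - M12 = -4a*b12, M13 - M31 = 4a*b13, M32 - M23 = -4a*b23.
Here tr M = -\frac{67137}{83521}, so a^2 = (1 + tr M)/4 = \frac{4096}{83521} and a = ±\frac{64}{289}. Taking a = \frac{64}{289}: M21 - M12 = \frac{57600}{83521}, M13 - M31 = -\frac{30720}{83521}, M32 - M23 = -\frac{30720}{83521}, giving b12 = -\frac{225}{289}, b13 = -\frac{120}{289}, b23 = \frac{120}{289}, i.e. R = \frac{64}{289} - \frac{225}{289} e_{12} - \frac{120}{289} e_{13} + \frac{120}{289} e_{23}.
Its e_{13} coefficient is negative, so report the other preimage -R.
Answer: -\frac{64}{289} + \frac{225}{289} e_{12} + \frac{120}{289} e_{13} - \frac{120}{289} e_{23}. Key observation: the double cover Spin(3) -> SO(3) sends R and -R to the same matrix (trace -\frac{67137}{83521} here), so the stated sign of the e_{13} coefficient is what selects one sheet.


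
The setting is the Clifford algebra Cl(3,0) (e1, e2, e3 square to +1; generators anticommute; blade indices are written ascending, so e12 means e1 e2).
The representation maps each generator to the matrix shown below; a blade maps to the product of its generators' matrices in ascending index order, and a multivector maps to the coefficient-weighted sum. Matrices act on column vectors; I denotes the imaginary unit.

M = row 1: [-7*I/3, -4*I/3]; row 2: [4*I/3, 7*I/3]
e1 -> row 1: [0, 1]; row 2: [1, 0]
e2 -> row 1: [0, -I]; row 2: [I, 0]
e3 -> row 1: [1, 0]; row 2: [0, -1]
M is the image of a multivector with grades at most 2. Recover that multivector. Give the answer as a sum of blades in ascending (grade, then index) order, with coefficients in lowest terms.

Method: 1, rho(e1), rho(e2), rho(e3) form a trace-orthogonal basis of the 2x2 complex matrices (tr(X Y) = 2 if X = Y, else 0), so M = m0*1 + m1*rho(e1) + m2*rho(e2) + m3*rho(e3) with m0 = tr(M)/2 = 0, m1 = tr(M rho(e1))/2 = 0, m2 = tr(M rho(e2))/2 = 4/3, m3 = tr(M rho(e3))/2 = -7*I/3.
Multiplying table entries, the bivector images are rho(e12) = I*rho(e3), rho(e13) = -I*rho(e2), rho(e23) = I*rho(e1); with real blade coefficients the real parts of m0..m3 are the coefficients of 1, e1, e2, e3 and the imaginary parts give the bivectors (e23: Im m1, e13: -Im m2, e12: Im m3).
Answer: 4/3*e2 - 7/3*e12


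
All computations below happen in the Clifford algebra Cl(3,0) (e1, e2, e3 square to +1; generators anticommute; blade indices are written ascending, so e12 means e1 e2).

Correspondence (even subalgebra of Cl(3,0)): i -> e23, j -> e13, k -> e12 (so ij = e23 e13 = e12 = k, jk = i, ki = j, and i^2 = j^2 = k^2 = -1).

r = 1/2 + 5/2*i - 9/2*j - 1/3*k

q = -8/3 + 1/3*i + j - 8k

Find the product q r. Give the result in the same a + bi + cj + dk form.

In blades: q = -8/3 - 8*e12 + e13 + 1/3*e23, r = 1/2 - 1/3*e12 - 9/2*e13 + 5/2*e23.
Distribute q over r term by term (generator squares from the signature, products reordered to ascending indices): (-8/3)*r = -4/3 + 8/9*e12 + 12*e13 - 20/3*e23; (-8*e12)*r = -8/3 - 4*e12 - 20*e13 - 36*e23; (e13)*r = 9/2 - 5/2*e12 + 1/2*e13 - 1/3*e23; (1/3*e23)*r = -5/6 - 3/2*e12 + 1/9*e13 + 1/6*e23.
Sum: -1/3 - 64/9*e12 - 133/18*e13 - 257/6*e23; translating back through the correspondence:
Answer: -1/3 - 257/6*i - 133/18*j - 64/9*k


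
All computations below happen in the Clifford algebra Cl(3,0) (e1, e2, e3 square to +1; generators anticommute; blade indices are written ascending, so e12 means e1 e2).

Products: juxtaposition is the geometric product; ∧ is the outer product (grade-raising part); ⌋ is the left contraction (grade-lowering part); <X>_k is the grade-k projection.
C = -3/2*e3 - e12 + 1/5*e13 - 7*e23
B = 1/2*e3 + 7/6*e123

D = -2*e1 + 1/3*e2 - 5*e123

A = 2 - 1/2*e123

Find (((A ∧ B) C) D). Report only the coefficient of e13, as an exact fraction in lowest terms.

step 1: e3 + 7/3*e123
step 2: -3/2 + 242/15*e1 + 112/15*e2 + 7/3*e3 - 7/2*e12 - e123
step 3: -313/9 + 11/6*e1 - 15/2*e2 - 35/2*e3 + 389/45*e12 + 127/3*e13 - 715/9*e23 + 15/2*e123
Answer: 127/3


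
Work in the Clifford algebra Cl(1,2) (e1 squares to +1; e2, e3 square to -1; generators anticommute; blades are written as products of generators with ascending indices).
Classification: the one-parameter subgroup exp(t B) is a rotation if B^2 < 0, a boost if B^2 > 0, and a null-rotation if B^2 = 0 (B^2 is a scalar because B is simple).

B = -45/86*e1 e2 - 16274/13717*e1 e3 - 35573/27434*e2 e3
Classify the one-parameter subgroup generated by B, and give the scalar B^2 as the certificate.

B^2 term by term: the squares give (-45/86)^2*(e1 e2)^2 + (-16274/13717)^2*(e1 e3)^2 + (-35573/27434)^2*(e2 e3)^2 = 2025/7396*(+1) + 264843076/188156089*(+1) + 1265438329/752624356*(-1) = 0 (each basis 2-blade squares to minus the product of its generators' squares); cross terms between blades sharing an index anticommute and cancel. So B^2 = 0.
Answer: null-rotation, certificate B^2 = 0. Note: conjugating B changes its blade decomposition but never the scalar B^2 = 0, whose sign settles the classification.


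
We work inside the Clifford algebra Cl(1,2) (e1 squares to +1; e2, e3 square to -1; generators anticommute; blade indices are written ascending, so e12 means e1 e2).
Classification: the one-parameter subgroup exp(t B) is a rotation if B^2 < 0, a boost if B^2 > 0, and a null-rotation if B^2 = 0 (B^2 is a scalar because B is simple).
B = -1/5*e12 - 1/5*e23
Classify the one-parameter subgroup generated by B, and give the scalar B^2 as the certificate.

B^2 term by term: the squares give (-1/5)^2*(e12)^2 + (-1/5)^2*(e23)^2 = 1/25*(+1) + 1/25*(-1) = 0 (each basis 2-blade squares to minus the product of its generators' squares); cross terms between blades sharing an index anticommute and cancel. So B^2 = 0.
Answer: null-rotation, certificate B^2 = 0. Because 0 is invariant under every versor sandwich, the classification follows from its sign alone.


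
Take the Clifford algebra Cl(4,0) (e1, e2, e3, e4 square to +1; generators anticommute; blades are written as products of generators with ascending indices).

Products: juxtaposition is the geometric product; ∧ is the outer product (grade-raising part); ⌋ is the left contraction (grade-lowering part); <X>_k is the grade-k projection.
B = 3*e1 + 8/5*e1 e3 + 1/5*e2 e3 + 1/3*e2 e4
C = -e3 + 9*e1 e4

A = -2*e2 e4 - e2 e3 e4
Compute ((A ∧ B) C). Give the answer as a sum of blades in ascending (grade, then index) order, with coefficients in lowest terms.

step 1: -6*e1 e2 e4 + 31/5*e1 e2 e3 e4
step 2: -54*e2 - 279/5*e2 e3 + 31/5*e1 e2 e4 - 6*e1 e2 e3 e4
Answer: -54*e2 - 279/5*e2 e3 + 31/5*e1 e2 e4 - 6*e1 e2 e3 e4


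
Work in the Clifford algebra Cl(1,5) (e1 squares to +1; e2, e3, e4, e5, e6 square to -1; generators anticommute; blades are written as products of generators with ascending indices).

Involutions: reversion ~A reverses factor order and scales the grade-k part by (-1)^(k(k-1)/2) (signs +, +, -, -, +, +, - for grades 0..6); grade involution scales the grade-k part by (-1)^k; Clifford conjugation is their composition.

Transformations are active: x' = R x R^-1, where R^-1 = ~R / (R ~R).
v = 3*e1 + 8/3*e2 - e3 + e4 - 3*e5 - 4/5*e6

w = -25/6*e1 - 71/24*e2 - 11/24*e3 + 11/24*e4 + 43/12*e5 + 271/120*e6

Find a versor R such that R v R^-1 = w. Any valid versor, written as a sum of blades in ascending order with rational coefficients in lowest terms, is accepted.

Construction: equal norms (both -2194/225) license R = v + w = -7/6*e1 - 7/24*e2 - 35/24*e3 + 35/24*e4 + 7/12*e5 + 35/24*e6 — nothing changes along that direction, while (v - w)/2 changes sign, so v maps onto w.
Answer: -7/6*e1 - 7/24*e2 - 35/24*e3 + 35/24*e4 + 7/12*e5 + 35/24*e6


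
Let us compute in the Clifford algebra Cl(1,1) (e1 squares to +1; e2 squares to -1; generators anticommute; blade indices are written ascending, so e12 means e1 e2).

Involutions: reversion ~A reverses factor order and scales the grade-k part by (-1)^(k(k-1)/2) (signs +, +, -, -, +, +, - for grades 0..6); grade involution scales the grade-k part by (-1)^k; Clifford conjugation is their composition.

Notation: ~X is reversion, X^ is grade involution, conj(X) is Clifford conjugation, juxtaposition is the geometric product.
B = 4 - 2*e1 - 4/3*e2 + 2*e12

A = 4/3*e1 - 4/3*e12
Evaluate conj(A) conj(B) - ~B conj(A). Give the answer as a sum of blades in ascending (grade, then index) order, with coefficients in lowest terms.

first term: -16/3 - 64/9*e1 + 32/9*e12
second term: -64/9*e1 - 16/3*e2 + 32/9*e12
Answer: -16/3 + 16/3*e2


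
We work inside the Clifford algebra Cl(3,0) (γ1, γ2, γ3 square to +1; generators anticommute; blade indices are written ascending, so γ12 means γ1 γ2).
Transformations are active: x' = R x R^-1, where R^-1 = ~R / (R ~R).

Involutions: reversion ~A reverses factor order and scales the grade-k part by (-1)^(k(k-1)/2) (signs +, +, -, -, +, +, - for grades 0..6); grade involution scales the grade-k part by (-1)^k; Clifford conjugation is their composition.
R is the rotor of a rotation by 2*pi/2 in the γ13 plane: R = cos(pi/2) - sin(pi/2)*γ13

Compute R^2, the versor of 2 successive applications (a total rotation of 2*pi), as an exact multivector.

The rotor phase is half the rotation angle and phases add under composition, so 2 steps in the γ13 plane accumulate phase 2*(pi/2) = pi: R^2 = cos(pi) - sin(pi)*γ13.
cos(pi) = -1 and sin(pi) = 0, so R^2 = -1. The total rotation 2*pi is 1 full turn, so every vector returns to itself, yet the rotor is -1, on the OTHER sheet of the double cover (an odd number of 2*pi turns).
Answer: -1


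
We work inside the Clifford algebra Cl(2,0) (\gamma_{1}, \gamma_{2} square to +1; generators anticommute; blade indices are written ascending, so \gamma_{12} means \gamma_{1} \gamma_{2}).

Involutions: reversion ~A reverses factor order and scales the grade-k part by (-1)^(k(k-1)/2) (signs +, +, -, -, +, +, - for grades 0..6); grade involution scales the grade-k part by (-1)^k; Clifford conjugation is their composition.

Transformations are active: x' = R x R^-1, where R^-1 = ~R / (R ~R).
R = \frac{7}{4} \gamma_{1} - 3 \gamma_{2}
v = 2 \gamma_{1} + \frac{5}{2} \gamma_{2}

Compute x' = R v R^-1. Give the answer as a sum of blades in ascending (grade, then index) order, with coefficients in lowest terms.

~R = \frac{7}{4} \gamma_{1} - 3 \gamma_{2}, and R ~R = \frac{193}{16}, so R^-1 = ~R / (\frac{193}{16}).
R v = -4 + \frac{83}{8} \gamma_{12}
Answer: -\frac{610}{193} \gamma_{1} - \frac{197}{386} \gamma_{2}


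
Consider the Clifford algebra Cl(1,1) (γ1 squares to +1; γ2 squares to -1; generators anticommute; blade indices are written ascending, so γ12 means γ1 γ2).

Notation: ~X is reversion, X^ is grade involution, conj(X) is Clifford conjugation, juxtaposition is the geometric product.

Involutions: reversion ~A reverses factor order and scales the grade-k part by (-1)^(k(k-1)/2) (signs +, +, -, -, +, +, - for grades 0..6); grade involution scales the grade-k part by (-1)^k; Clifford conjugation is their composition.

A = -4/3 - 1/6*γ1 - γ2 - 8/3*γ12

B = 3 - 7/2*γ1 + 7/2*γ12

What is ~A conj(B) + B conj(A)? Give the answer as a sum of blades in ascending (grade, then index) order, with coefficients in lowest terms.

first term: -167/12 - 5/3*γ1 - 47/4*γ2 + 97/6*γ12
second term: 19/4 + 5/3*γ1 - 83/12*γ2 - 1/6*γ12
Answer: -55/6 - 56/3*γ2 + 16*γ12


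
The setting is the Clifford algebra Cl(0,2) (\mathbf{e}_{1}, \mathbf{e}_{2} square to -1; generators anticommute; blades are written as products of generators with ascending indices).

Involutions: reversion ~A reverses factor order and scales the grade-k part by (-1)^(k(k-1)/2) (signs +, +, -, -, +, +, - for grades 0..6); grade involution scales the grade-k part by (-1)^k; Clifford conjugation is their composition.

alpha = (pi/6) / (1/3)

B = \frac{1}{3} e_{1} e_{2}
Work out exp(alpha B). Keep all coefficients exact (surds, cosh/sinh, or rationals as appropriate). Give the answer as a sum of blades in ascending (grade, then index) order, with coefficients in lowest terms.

B^2 = (\frac{1}{3})^2*(e_{1} e_{2})^2 = \frac{1}{9}*(-1) = -\frac{1}{9} (a basis 2-blade squares to minus the product of its generators' squares).
B^2 = -\frac{1}{9} — circular case — the even/odd split gives cos and sin: l = \frac{1}{3}, alpha*l = \frac{\pi}{6}, so exp(alpha B) = cos(\frac{\pi}{6}) + (sin(\frac{\pi}{6})/(\frac{1}{3}))*B = \frac{\sqrt{3}}{2} + (\frac{3}{2})*B.
Answer: \frac{\sqrt{3}}{2} + \frac{1}{2} e_{1} e_{2}


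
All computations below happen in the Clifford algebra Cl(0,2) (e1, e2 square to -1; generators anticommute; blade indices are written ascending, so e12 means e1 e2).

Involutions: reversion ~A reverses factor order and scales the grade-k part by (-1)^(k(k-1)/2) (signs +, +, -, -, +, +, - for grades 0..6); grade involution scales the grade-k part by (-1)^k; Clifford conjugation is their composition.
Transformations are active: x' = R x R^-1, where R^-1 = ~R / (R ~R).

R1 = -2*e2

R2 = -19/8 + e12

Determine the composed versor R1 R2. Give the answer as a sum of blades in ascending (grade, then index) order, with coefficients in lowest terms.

Distribute over the terms of R1 (each basis-blade product reordered to ascending indices, repeated generators contracted through their squares):
(-2*e2) R2 = -2*e1 + 19/4*e2
Answer: -2*e1 + 19/4*e2


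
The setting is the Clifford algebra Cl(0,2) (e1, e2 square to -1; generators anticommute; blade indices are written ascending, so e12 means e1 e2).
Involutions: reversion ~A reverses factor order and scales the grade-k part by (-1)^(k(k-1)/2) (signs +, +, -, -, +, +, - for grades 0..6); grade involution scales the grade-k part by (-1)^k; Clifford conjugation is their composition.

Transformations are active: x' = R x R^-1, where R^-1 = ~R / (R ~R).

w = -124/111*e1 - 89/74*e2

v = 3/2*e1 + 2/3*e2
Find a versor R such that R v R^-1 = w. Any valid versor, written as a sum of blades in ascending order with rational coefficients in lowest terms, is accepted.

Take R = v + w = 85/222*e1 - 119/222*e2. Because q(v) = q(w) = -97/36, conjugation by R sends v exactly to w.
Answer: 85/222*e1 - 119/222*e2


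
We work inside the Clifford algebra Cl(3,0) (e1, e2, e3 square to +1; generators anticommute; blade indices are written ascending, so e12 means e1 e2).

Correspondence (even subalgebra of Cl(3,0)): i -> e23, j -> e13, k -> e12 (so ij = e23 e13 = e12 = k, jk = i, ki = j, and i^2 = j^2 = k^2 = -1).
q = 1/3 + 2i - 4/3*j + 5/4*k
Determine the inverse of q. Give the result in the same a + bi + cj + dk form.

In blades: q = 1/3 + 5/4*e12 - 4/3*e13 + 2*e23.
With qbar = 1/3 - 5/4*e12 + 4/3*e13 - 2*e23 (scalar fixed, mapped units negated), q qbar = 1073/144 (the sum of squared coefficients), so q^-1 = qbar / (1073/144) = 48/1073 - 180/1073*e12 + 192/1073*e13 - 288/1073*e23; translating back:
Answer: 48/1073 - 288/1073*i + 192/1073*j - 180/1073*k


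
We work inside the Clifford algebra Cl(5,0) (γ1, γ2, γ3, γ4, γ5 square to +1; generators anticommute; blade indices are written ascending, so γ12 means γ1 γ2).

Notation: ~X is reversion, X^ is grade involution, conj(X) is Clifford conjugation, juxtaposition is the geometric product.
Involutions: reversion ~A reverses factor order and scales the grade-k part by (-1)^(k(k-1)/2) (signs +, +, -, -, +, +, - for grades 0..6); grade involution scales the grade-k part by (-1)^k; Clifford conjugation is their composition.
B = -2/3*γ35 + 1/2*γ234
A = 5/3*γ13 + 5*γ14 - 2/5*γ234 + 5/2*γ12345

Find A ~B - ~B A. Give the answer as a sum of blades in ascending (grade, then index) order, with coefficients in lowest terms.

first term: -1/5 - 5/36*γ15 - 5/2*γ123 + 5/2*γ124 + 4/15*γ245 - 10/3*γ1345
second term: -1/5 - 85/36*γ15 + 5/2*γ123 + 5/6*γ124 - 4/15*γ245 - 10/3*γ1345
Answer: 20/9*γ15 - 5*γ123 + 5/3*γ124 + 8/15*γ245


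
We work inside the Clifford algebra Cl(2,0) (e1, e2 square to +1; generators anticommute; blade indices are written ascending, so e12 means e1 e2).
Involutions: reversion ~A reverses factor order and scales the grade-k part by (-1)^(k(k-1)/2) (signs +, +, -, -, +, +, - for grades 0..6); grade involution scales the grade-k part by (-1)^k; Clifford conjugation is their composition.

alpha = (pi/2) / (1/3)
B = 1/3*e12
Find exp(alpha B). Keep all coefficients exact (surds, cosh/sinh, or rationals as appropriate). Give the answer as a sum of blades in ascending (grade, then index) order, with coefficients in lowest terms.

B^2 = (1/3)^2*(e12)^2 = 1/9*(-1) = -1/9 (a basis 2-blade squares to minus the product of its generators' squares).
B^2 = -1/9 — B^2 < 0, so the exponential closes trigonometrically: l = 1/3, alpha*l = pi/2, so exp(alpha B) = cos(pi/2) + (sin(pi/2)/(1/3))*B = 0 + (3)*B.
Answer: e12


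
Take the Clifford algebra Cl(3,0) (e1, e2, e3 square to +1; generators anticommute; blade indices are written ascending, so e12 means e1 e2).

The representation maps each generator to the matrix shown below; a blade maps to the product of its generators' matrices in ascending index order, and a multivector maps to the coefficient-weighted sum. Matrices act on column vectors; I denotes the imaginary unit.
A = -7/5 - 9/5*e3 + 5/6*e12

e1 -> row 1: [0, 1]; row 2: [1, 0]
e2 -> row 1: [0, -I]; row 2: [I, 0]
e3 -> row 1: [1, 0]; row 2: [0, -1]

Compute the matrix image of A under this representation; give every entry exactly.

Bivector images (products of the table entries): rho(e12) = rho(e1)rho(e2) = row 1: [I, 0]; row 2: [0, -I].
M = (-7/5)*1 + (-9/5)*rho(e3) + (5/6)*rho(e12), summed entrywise (1 is the identity matrix):
Answer: row 1: [-16/5 + 5*I/6, 0]; row 2: [0, 2/5 - 5*I/6]


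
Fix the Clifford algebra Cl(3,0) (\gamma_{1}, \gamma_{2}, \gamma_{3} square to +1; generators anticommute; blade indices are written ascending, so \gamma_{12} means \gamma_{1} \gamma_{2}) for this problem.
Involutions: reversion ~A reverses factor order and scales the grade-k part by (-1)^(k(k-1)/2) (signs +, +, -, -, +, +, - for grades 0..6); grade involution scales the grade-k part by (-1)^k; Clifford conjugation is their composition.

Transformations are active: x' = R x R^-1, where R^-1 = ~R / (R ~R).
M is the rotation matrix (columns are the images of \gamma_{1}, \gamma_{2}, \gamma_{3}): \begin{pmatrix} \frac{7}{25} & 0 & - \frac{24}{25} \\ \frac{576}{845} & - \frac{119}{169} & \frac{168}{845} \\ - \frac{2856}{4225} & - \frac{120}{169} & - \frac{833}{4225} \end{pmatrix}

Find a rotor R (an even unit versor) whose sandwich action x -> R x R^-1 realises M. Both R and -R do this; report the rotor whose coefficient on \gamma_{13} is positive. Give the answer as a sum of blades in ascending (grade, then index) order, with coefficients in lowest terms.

Method: write R = a + b12*\gamma_{12} + b13*\gamma_{13} + b23*\gamma_{23} with a^2 + b12^2 + b13^2 + b23^2 = 1 (so R^-1 = ~R). Expanding the columns R e_j ~R gives tr M = 4a^2 - 1 and, from the antisymmetric part, M21 - M12 = -4a*b12, M13 - M31 = 4a*b13, M32 - M23 = -4a*b23.
Here tr M = -\frac{105}{169}, so a^2 = (1 + tr M)/4 = \frac{16}{169} and a = ±\frac{4}{13}. Taking a = \frac{4}{13}: M21 - M12 = \frac{576}{845}, M13 - M31 = -\frac{48}{169}, M32 - M23 = -\frac{768}{845}, giving b12 = -\frac{36}{65}, b13 = -\frac{3}{13}, b23 = \frac{48}{65}, i.e. R = \frac{4}{13} - \frac{36}{65} \gamma_{12} - \frac{3}{13} \gamma_{13} + \frac{48}{65} \gamma_{23}.
Its \gamma_{13} coefficient is negative, so report the other preimage -R.
Answer: -\frac{4}{13} + \frac{36}{65} \gamma_{12} + \frac{3}{13} \gamma_{13} - \frac{48}{65} \gamma_{23}. Key observation: the double cover Spin(3) -> SO(3) sends R and -R to the same matrix (trace -\frac{105}{169} here), so the stated sign of the \gamma_{13} coefficient is what selects one sheet.


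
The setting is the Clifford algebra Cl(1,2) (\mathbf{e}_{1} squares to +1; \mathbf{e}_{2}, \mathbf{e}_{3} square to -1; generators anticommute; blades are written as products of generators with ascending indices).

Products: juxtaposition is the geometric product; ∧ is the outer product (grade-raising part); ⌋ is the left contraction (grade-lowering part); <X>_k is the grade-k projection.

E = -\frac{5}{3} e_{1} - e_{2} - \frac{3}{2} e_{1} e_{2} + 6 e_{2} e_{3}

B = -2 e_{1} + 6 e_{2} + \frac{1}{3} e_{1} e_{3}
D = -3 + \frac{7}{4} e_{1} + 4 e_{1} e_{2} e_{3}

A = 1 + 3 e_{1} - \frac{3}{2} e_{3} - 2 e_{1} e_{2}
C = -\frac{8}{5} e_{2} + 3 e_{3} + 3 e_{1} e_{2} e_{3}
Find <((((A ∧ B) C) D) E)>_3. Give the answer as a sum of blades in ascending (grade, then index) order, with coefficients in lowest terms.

step 1: -2 e_{1} + 6 e_{2} + 18 e_{1} e_{2} - \frac{8}{3} e_{1} e_{3} + 9 e_{2} e_{3}
step 2: \frac{48}{5} + \frac{49}{5} e_{1} - 19 e_{2} + \frac{198}{5} e_{3} + \frac{16}{5} e_{1} e_{2} + 12 e_{1} e_{3} + 12 e_{2} e_{3} + \frac{746}{15} e_{1} e_{2} e_{3}
step 3: -\frac{2527}{12} - \frac{303}{5} e_{1} + \frac{17}{5} e_{2} - 127 e_{3} - \frac{539}{4} e_{1} e_{2} - \frac{1813}{10} e_{1} e_{3} + \frac{2707}{30} e_{2} e_{3} - \frac{449}{5} e_{1} e_{2} e_{3}
step 4: -\frac{1879}{8} + \frac{67493}{90} e_{1} - \frac{6851}{10} e_{2} - \frac{2781}{10} e_{3} - \frac{84679}{120} e_{1} e_{2} + \frac{33077}{60} e_{1} e_{3} - \frac{58133}{60} e_{2} e_{3} - \frac{45431}{90} e_{1} e_{2} e_{3}
step 5: -\frac{45431}{90} e_{1} e_{2} e_{3}
Answer: -\frac{45431}{90} e_{1} e_{2} e_{3}


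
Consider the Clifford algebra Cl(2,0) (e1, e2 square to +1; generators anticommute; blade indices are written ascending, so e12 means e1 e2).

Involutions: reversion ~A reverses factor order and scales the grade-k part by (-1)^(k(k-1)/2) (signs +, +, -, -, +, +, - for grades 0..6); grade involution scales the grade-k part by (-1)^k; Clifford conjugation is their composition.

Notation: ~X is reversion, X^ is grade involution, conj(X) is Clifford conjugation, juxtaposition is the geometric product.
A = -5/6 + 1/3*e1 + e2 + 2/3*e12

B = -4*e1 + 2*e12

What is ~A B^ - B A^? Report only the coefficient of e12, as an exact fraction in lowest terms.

first term: 8/3 - 16/3*e1 + 10/3*e2 - 17/3*e12
second term: 4/3*e1 - 2*e2 + 7/3*e12
Answer: -8


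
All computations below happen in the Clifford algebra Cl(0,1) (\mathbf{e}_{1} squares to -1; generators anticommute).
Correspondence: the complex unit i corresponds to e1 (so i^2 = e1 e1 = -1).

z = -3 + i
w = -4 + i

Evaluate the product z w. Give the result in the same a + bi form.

In blades: z = -3 + e_{1}, w = -4 + e_{1}.
Distribute z over w term by term (generator squares from the signature, products reordered to ascending indices): (-3)*w = 12 - 3 e_{1}; (e_{1})*w = -1 - 4 e_{1}.
Sum: 11 - 7 e_{1}; translating back through the correspondence:
Answer: 11 - 7i


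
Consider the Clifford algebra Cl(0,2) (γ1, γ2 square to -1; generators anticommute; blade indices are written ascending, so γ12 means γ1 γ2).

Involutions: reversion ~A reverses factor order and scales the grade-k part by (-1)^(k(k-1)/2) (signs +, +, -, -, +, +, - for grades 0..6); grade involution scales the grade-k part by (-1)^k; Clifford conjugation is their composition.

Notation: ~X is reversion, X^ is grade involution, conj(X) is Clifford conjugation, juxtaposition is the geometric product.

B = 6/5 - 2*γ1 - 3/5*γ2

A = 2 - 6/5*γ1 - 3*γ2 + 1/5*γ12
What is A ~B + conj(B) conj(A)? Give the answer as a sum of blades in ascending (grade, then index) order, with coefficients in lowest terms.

first term: -9/5 - 133/25*γ1 - 26/5*γ2 - 126/25*γ12
second term: -9/5 + 133/25*γ1 + 26/5*γ2 + 126/25*γ12
Answer: -18/5
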